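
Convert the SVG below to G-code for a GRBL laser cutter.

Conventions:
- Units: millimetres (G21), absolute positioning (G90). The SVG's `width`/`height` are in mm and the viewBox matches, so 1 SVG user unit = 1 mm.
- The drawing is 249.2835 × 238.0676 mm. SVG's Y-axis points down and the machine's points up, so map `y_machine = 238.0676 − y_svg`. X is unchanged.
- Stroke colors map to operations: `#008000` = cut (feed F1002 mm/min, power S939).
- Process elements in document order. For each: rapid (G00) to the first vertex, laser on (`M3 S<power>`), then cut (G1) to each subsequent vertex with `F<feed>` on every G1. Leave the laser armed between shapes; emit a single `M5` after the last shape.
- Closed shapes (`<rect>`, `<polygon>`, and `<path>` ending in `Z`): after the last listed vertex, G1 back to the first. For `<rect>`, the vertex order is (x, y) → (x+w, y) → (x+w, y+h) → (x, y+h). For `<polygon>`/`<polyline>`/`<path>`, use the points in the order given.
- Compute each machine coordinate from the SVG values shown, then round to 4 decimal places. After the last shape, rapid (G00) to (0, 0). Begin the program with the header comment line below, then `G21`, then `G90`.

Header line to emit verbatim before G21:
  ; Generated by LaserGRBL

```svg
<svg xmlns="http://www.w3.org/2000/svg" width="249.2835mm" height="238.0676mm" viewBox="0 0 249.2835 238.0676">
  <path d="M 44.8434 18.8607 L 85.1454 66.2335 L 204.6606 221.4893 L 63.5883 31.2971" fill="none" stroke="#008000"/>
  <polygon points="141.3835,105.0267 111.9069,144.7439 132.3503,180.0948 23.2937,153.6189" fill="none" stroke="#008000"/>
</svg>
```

Since the viewBox matches the mm dimensions, user units are millimetres directly. The only transform is the Y-flip y_m = 238.0676 − y_svg.

Shape 1 is a open polyline drawn with `<path>`. Its stroke #008000 means cut at S939, F1002. After flipping Y the toolpath is (44.8434,219.2069) → (85.1454,171.8341) → (204.6606,16.5783) → (63.5883,206.7705).

Shape 2 is a closed polygon drawn with `<polygon>`. Its stroke #008000 means cut at S939, F1002. After flipping Y the toolpath is (141.3835,133.0409) → (111.9069,93.3237) → (132.3503,57.9728) → (23.2937,84.4487) → (141.3835,133.0409), returning to the start.

; Generated by LaserGRBL
G21
G90
G00 X44.8434 Y219.2069
M3 S939
G1 X85.1454 Y171.8341 F1002
G1 X204.6606 Y16.5783 F1002
G1 X63.5883 Y206.7705 F1002
G00 X141.3835 Y133.0409
M3 S939
G1 X111.9069 Y93.3237 F1002
G1 X132.3503 Y57.9728 F1002
G1 X23.2937 Y84.4487 F1002
G1 X141.3835 Y133.0409 F1002
M5
G00 X0.0000 Y0.0000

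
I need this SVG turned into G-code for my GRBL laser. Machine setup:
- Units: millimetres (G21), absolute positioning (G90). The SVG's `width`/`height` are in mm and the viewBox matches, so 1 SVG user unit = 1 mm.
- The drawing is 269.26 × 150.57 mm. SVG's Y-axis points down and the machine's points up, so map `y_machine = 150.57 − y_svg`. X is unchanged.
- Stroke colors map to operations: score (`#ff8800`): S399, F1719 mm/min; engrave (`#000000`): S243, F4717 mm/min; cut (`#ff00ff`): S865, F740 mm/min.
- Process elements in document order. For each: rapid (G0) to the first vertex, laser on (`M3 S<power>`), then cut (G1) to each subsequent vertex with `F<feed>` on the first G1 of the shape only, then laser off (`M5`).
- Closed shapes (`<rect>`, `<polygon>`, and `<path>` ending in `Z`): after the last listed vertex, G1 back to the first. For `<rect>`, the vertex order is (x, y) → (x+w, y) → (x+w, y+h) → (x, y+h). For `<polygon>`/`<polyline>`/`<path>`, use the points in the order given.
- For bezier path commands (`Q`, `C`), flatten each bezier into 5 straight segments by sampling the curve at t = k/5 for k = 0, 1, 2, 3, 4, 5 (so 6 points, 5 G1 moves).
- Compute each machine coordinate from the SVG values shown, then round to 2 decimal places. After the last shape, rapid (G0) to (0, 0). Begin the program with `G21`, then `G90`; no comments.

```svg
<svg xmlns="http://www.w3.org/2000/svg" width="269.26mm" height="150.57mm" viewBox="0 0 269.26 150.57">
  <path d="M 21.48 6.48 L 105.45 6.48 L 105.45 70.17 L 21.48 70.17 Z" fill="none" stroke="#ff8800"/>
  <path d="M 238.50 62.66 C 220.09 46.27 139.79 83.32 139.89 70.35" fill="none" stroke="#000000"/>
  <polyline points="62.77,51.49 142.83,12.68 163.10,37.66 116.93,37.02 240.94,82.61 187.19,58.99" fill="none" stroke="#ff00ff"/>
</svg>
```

G21
G90
G0 X21.48 Y144.09
M3 S399
G1 X105.45 Y144.09 F1719
G1 X105.45 Y80.40
G1 X21.48 Y80.40
G1 X21.48 Y144.09
M5
G0 X238.50 Y87.91
M3 S243
G1 X221.17 Y92.16 F4717
G1 X195.81 Y88.55
G1 X169.26 Y82.04
G1 X148.34 Y77.61
G1 X139.89 Y80.22
M5
G0 X62.77 Y99.08
M3 S865
G1 X142.83 Y137.89 F740
G1 X163.10 Y112.91
G1 X116.93 Y113.55
G1 X240.94 Y67.96
G1 X187.19 Y91.58
M5
G0 X0.00 Y0.00

viewBox `0 0 269.26 150.57` with mm width/height → 1 unit = 1 mm. Flip: y_m = 150.57 − y_svg.

**Shape 1** — `<path>` rectangle, stroke `#ff8800` → score (S399, F1719). Machine vertices: (21.48,144.09) → (105.45,144.09) → (105.45,80.40) → (21.48,80.40) → (21.48,144.09). Closed: final G1 returns to the first vertex.

**Shape 2** — `<path>` cubic bezier, stroke `#000000` → engrave (S243, F4717). Control points (SVG): P0=(238.50,62.66), P1=(220.09,46.27), P2=(139.79,83.32), P3=(139.89,70.35); sampled at t=k/5. Machine vertices: (238.50,87.91) → (221.17,92.16) → (195.81,88.55) → (169.26,82.04) → (148.34,77.61) → (139.89,80.22). Open path.

**Shape 3** — `<polyline>` open polyline, stroke `#ff00ff` → cut (S865, F740). Machine vertices: (62.77,99.08) → (142.83,137.89) → (163.10,112.91) → (116.93,113.55) → (240.94,67.96) → (187.19,91.58). Open path.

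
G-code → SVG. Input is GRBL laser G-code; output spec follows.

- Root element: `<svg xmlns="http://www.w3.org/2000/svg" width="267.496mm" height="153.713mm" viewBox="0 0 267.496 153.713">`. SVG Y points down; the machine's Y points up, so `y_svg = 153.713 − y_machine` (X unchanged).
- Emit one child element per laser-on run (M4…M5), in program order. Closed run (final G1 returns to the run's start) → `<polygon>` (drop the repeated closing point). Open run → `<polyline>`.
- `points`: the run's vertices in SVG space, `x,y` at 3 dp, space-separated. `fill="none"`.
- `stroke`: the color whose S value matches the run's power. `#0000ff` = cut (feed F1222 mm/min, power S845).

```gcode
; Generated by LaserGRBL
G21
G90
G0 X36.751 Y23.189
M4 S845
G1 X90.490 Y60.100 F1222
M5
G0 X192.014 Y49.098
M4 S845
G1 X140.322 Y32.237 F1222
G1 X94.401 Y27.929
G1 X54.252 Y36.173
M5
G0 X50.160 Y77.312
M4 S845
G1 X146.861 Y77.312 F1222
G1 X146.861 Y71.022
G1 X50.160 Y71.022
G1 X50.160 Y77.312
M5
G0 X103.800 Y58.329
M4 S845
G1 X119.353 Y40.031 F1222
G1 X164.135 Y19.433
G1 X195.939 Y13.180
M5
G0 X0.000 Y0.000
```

<svg xmlns="http://www.w3.org/2000/svg" width="267.496mm" height="153.713mm" viewBox="0 0 267.496 153.713">
  <polyline points="36.751,130.524 90.490,93.613" fill="none" stroke="#0000ff"/>
  <polyline points="192.014,104.615 140.322,121.476 94.401,125.784 54.252,117.540" fill="none" stroke="#0000ff"/>
  <polygon points="50.160,76.401 146.861,76.401 146.861,82.691 50.160,82.691" fill="none" stroke="#0000ff"/>
  <polyline points="103.800,95.384 119.353,113.682 164.135,134.280 195.939,140.533" fill="none" stroke="#0000ff"/>
</svg>

y_svg = 153.713 − y_m. Every run uses S845, so all elements get stroke `#0000ff` (cut).

[1] open run; points: 36.751,130.524 90.490,93.613

[2] open run; points: 192.014,104.615 140.322,121.476 94.401,125.784 54.252,117.540

[3] closed run; points: 50.160,76.401 146.861,76.401 146.861,82.691 50.160,82.691

[4] open run; points: 103.800,95.384 119.353,113.682 164.135,134.280 195.939,140.533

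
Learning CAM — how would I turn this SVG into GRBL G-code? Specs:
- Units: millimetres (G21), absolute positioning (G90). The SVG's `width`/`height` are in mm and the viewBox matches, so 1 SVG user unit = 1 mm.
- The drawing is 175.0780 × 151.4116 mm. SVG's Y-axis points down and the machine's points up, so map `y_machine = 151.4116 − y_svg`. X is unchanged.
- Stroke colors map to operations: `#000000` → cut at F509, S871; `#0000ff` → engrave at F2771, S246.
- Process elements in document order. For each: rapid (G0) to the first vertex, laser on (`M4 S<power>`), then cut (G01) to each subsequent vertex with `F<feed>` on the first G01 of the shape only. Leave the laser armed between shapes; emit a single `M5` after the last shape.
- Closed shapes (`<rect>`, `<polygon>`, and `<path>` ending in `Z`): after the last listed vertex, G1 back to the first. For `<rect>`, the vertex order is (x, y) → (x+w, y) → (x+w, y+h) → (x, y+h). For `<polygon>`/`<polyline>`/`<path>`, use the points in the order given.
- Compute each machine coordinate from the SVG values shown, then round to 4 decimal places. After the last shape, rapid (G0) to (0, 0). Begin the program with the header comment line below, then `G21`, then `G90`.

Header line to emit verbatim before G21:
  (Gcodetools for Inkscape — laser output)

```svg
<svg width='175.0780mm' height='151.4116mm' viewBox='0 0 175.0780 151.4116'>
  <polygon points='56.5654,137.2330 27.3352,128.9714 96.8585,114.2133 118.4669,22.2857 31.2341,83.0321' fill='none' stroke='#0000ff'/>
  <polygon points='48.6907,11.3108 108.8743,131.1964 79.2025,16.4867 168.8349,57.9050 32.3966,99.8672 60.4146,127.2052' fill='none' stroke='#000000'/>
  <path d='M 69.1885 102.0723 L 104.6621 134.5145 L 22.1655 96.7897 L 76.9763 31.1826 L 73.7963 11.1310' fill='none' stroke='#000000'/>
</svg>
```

1 u = 1 mm; y_m = 151.4116 − y.

[1] `<polygon>` closed polygon, #0000ff→engrave S246 F2771: (56.5654,14.1786) → (27.3352,22.4402) → (96.8585,37.1983) → (118.4669,129.1259) → (31.2341,68.3795) → (56.5654,14.1786) (closed)

[2] `<polygon>` closed polygon, #000000→cut S871 F509: (48.6907,140.1008) → (108.8743,20.2152) → (79.2025,134.9249) → (168.8349,93.5066) → (32.3966,51.5444) → (60.4146,24.2064) → (48.6907,140.1008) (closed)

[3] `<path>` open polyline, #000000→cut S871 F509: (69.1885,49.3393) → (104.6621,16.8971) → (22.1655,54.6219) → (76.9763,120.2290) → (73.7963,140.2806)

(Gcodetools for Inkscape — laser output)
G21
G90
G0 X56.5654 Y14.1786
M4 S246
G01 X27.3352 Y22.4402 F2771
G01 X96.8585 Y37.1983
G01 X118.4669 Y129.1259
G01 X31.2341 Y68.3795
G01 X56.5654 Y14.1786
G0 X48.6907 Y140.1008
M4 S871
G01 X108.8743 Y20.2152 F509
G01 X79.2025 Y134.9249
G01 X168.8349 Y93.5066
G01 X32.3966 Y51.5444
G01 X60.4146 Y24.2064
G01 X48.6907 Y140.1008
G0 X69.1885 Y49.3393
M4 S871
G01 X104.6621 Y16.8971 F509
G01 X22.1655 Y54.6219
G01 X76.9763 Y120.2290
G01 X73.7963 Y140.2806
M5
G0 X0.0000 Y0.0000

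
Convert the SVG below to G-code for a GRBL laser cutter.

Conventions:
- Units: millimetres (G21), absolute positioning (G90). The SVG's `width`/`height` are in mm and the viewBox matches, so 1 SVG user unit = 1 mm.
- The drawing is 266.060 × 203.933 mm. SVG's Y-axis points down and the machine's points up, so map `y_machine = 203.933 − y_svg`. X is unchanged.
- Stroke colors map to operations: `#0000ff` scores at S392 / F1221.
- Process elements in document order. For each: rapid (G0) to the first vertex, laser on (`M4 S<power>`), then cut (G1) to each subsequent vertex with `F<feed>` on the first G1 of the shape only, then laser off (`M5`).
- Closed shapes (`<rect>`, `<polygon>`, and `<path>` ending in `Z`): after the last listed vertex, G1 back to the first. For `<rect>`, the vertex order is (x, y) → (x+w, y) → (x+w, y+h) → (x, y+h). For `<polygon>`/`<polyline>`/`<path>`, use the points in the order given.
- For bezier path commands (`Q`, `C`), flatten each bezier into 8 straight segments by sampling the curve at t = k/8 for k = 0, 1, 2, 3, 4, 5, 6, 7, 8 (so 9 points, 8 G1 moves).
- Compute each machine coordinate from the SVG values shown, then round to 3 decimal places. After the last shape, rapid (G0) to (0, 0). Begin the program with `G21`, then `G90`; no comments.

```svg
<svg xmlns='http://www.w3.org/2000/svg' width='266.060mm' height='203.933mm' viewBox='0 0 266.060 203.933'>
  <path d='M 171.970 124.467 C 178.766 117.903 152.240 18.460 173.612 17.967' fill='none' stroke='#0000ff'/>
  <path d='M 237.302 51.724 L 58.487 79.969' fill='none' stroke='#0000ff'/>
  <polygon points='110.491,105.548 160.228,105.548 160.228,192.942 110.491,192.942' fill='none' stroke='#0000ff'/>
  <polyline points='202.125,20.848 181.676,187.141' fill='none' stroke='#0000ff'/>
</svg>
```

G21
G90
G0 X171.970 Y79.466
M4 S392
G1 X173.115 Y85.907 F1221
G1 X172.088 Y98.806
G1 X169.841 Y115.918
G1 X167.325 Y134.993
G1 X165.492 Y153.783
G1 X165.295 Y170.040
G1 X167.684 Y181.518
G1 X173.612 Y185.966
M5
G0 X237.302 Y152.209
M4 S392
G1 X58.487 Y123.964 F1221
M5
G0 X110.491 Y98.385
M4 S392
G1 X160.228 Y98.385 F1221
G1 X160.228 Y10.991
G1 X110.491 Y10.991
G1 X110.491 Y98.385
M5
G0 X202.125 Y183.085
M4 S392
G1 X181.676 Y16.792 F1221
M5
G0 X0.000 Y0.000

1 u = 1 mm; y_m = 203.933 − y.

[1] `<path>` cubic bezier, #0000ff→score S392 F1221: (171.970,79.466) → (173.115,85.907) → (172.088,98.806) → (169.841,115.918) → (167.325,134.993) → (165.492,153.783) → (165.295,170.040) → (167.684,181.518) → (173.612,185.966)

[2] `<path>` line segment, #0000ff→score S392 F1221: (237.302,152.209) → (58.487,123.964)

[3] `<polygon>` rectangle, #0000ff→score S392 F1221: (110.491,98.385) → (160.228,98.385) → (160.228,10.991) → (110.491,10.991) → (110.491,98.385) (closed)

[4] `<polyline>` line segment, #0000ff→score S392 F1221: (202.125,183.085) → (181.676,16.792)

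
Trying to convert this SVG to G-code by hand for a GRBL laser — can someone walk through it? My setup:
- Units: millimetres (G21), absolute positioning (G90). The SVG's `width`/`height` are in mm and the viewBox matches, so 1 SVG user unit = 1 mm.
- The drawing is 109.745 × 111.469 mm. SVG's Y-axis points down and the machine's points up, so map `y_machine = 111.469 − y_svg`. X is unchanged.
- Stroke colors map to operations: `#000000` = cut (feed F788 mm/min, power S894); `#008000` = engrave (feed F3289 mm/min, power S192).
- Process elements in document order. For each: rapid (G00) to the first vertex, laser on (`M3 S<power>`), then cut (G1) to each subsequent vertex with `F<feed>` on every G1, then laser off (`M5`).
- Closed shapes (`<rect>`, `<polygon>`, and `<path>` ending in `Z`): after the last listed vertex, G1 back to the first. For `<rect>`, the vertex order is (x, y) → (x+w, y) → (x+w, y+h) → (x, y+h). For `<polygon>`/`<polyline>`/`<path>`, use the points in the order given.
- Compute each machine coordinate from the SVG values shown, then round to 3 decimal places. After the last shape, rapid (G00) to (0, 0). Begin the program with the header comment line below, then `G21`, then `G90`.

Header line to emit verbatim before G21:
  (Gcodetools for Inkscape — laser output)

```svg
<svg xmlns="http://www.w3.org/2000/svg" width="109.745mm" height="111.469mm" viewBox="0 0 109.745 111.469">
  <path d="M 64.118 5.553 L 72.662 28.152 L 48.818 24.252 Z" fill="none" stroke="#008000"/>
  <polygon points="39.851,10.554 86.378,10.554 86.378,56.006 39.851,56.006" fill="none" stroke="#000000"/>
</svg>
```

viewBox `0 0 109.745 111.469` with mm width/height → 1 unit = 1 mm. Flip: y_m = 111.469 − y_svg.

**Shape 1** — `<path>` regular polygon, stroke `#008000` → engrave (S192, F3289). Machine vertices: (64.118,105.916) → (72.662,83.317) → (48.818,87.217) → (64.118,105.916). Closed: final G1 returns to the first vertex.

**Shape 2** — `<polygon>` rectangle, stroke `#000000` → cut (S894, F788). Machine vertices: (39.851,100.915) → (86.378,100.915) → (86.378,55.463) → (39.851,55.463) → (39.851,100.915). Closed: final G1 returns to the first vertex.

(Gcodetools for Inkscape — laser output)
G21
G90
G00 X64.118 Y105.916
M3 S192
G1 X72.662 Y83.317 F3289
G1 X48.818 Y87.217 F3289
G1 X64.118 Y105.916 F3289
M5
G00 X39.851 Y100.915
M3 S894
G1 X86.378 Y100.915 F788
G1 X86.378 Y55.463 F788
G1 X39.851 Y55.463 F788
G1 X39.851 Y100.915 F788
M5
G00 X0.000 Y0.000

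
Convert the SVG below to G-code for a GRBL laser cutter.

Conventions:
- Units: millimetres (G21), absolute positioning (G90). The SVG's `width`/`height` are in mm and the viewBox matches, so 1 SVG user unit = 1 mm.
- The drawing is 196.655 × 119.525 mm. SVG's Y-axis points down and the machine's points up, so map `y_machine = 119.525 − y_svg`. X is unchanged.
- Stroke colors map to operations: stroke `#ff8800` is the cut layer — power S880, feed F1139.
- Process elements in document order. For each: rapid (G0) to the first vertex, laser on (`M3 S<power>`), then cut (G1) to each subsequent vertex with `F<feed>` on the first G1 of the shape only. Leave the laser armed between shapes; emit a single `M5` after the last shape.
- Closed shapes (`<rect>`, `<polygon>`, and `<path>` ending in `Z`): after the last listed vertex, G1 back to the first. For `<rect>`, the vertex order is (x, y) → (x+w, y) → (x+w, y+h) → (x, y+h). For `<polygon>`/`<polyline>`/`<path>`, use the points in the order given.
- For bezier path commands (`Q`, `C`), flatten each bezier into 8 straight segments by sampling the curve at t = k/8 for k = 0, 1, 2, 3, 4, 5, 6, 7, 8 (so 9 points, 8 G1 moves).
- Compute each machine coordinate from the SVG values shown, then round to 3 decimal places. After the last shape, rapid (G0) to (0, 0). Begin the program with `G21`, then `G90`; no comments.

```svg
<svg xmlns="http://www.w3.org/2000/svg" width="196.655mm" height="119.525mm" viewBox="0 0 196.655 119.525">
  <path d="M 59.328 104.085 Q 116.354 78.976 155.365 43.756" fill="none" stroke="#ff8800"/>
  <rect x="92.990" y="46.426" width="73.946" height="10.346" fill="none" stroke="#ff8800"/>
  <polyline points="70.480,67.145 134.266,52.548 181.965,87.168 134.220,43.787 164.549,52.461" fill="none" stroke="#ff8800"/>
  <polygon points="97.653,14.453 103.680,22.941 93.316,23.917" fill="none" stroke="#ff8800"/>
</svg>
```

Since the viewBox matches the mm dimensions, user units are millimetres directly. The only transform is the Y-flip y_m = 119.525 − y_svg.

Shape 1 is a quadratic bezier drawn with `<path>`. Its stroke #ff8800 means cut at S880, F1139. After flipping Y the toolpath is (59.328,15.440) → (73.303,21.875) → (86.715,28.626) → (99.564,35.694) → (111.850,43.077) → (123.573,50.776) → (134.734,58.791) → (145.331,67.122) → (155.365,75.769).

Shape 2 is a rectangle drawn with `<rect>`. Its stroke #ff8800 means cut at S880, F1139. After flipping Y the toolpath is (92.990,73.099) → (166.936,73.099) → (166.936,62.753) → (92.990,62.753) → (92.990,73.099), returning to the start.

Shape 3 is a open polyline drawn with `<polyline>`. Its stroke #ff8800 means cut at S880, F1139. After flipping Y the toolpath is (70.480,52.380) → (134.266,66.977) → (181.965,32.357) → (134.220,75.738) → (164.549,67.064).

Shape 4 is a regular polygon drawn with `<polygon>`. Its stroke #ff8800 means cut at S880, F1139. After flipping Y the toolpath is (97.653,105.072) → (103.680,96.584) → (93.316,95.608) → (97.653,105.072), returning to the start.

G21
G90
G0 X59.328 Y15.440
M3 S880
G1 X73.303 Y21.875 F1139
G1 X86.715 Y28.626
G1 X99.564 Y35.694
G1 X111.850 Y43.077
G1 X123.573 Y50.776
G1 X134.734 Y58.791
G1 X145.331 Y67.122
G1 X155.365 Y75.769
G0 X92.990 Y73.099
M3 S880
G1 X166.936 Y73.099 F1139
G1 X166.936 Y62.753
G1 X92.990 Y62.753
G1 X92.990 Y73.099
G0 X70.480 Y52.380
M3 S880
G1 X134.266 Y66.977 F1139
G1 X181.965 Y32.357
G1 X134.220 Y75.738
G1 X164.549 Y67.064
G0 X97.653 Y105.072
M3 S880
G1 X103.680 Y96.584 F1139
G1 X93.316 Y95.608
G1 X97.653 Y105.072
M5
G0 X0.000 Y0.000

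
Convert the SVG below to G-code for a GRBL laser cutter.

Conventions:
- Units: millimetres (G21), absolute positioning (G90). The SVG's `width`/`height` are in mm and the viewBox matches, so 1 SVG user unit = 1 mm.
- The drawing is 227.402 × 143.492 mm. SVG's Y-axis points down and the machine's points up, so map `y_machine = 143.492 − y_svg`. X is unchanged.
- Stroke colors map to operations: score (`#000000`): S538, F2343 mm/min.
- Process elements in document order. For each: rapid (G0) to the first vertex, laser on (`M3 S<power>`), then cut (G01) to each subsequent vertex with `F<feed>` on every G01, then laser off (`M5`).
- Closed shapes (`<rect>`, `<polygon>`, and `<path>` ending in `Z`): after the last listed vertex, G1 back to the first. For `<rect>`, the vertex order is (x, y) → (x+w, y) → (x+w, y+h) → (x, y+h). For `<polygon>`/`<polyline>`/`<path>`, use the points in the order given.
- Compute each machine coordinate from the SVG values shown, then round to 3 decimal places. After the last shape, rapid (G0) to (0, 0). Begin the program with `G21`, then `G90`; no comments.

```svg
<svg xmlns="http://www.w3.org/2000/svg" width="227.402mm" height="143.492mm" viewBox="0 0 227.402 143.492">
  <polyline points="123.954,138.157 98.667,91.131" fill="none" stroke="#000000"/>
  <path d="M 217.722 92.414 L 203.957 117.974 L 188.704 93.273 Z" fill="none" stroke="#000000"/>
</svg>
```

G21
G90
G0 X123.954 Y5.335
M3 S538
G01 X98.667 Y52.361 F2343
M5
G0 X217.722 Y51.078
M3 S538
G01 X203.957 Y25.518 F2343
G01 X188.704 Y50.219 F2343
G01 X217.722 Y51.078 F2343
M5
G0 X0.000 Y0.000

viewBox `0 0 227.402 143.492` with mm width/height → 1 unit = 1 mm. Flip: y_m = 143.492 − y_svg.

**Shape 1** — `<polyline>` line segment, stroke `#000000` → score (S538, F2343). Machine vertices: (123.954,5.335) → (98.667,52.361). Open path.

**Shape 2** — `<path>` regular polygon, stroke `#000000` → score (S538, F2343). Machine vertices: (217.722,51.078) → (203.957,25.518) → (188.704,50.219) → (217.722,51.078). Closed: final G1 returns to the first vertex.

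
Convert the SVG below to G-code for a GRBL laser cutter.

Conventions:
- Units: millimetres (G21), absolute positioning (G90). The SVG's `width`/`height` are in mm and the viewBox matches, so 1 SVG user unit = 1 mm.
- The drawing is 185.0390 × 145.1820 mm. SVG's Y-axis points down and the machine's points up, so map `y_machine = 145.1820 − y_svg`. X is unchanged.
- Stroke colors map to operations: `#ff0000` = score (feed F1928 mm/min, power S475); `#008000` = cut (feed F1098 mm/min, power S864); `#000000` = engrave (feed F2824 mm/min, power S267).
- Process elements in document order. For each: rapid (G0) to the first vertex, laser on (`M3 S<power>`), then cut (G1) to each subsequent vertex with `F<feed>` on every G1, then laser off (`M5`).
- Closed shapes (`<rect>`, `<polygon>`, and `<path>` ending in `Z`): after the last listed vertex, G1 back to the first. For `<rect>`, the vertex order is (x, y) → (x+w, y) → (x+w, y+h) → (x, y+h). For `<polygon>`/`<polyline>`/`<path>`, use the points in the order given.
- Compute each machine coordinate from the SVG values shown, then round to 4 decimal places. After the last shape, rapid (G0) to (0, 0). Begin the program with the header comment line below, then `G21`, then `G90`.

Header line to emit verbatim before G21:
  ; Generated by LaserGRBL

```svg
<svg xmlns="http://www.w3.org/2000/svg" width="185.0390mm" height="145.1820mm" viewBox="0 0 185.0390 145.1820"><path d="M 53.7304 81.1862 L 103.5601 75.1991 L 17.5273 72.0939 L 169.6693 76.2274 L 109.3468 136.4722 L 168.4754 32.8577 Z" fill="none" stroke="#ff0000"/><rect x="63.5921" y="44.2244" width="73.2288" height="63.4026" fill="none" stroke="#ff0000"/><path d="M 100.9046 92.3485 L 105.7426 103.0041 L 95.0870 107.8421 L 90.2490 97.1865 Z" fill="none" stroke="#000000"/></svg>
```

; Generated by LaserGRBL
G21
G90
G0 X53.7304 Y63.9958
M3 S475
G1 X103.5601 Y69.9829 F1928
G1 X17.5273 Y73.0881 F1928
G1 X169.6693 Y68.9546 F1928
G1 X109.3468 Y8.7098 F1928
G1 X168.4754 Y112.3243 F1928
G1 X53.7304 Y63.9958 F1928
M5
G0 X63.5921 Y100.9576
M3 S475
G1 X136.8209 Y100.9576 F1928
G1 X136.8209 Y37.5550 F1928
G1 X63.5921 Y37.5550 F1928
G1 X63.5921 Y100.9576 F1928
M5
G0 X100.9046 Y52.8335
M3 S267
G1 X105.7426 Y42.1779 F2824
G1 X95.0870 Y37.3399 F2824
G1 X90.2490 Y47.9955 F2824
G1 X100.9046 Y52.8335 F2824
M5
G0 X0.0000 Y0.0000

viewBox `0 0 185.0390 145.1820` with mm width/height → 1 unit = 1 mm. Flip: y_m = 145.1820 − y_svg.

**Shape 1** — `<path>` closed polygon, stroke `#ff0000` → score (S475, F1928). Machine vertices: (53.7304,63.9958) → (103.5601,69.9829) → (17.5273,73.0881) → (169.6693,68.9546) → (109.3468,8.7098) → (168.4754,112.3243) → (53.7304,63.9958). Closed: final G1 returns to the first vertex.

**Shape 2** — `<rect>` rectangle, stroke `#ff0000` → score (S475, F1928). Machine vertices: (63.5921,100.9576) → (136.8209,100.9576) → (136.8209,37.5550) → (63.5921,37.5550) → (63.5921,100.9576). Closed: final G1 returns to the first vertex.

**Shape 3** — `<path>` regular polygon, stroke `#000000` → engrave (S267, F2824). Machine vertices: (100.9046,52.8335) → (105.7426,42.1779) → (95.0870,37.3399) → (90.2490,47.9955) → (100.9046,52.8335). Closed: final G1 returns to the first vertex.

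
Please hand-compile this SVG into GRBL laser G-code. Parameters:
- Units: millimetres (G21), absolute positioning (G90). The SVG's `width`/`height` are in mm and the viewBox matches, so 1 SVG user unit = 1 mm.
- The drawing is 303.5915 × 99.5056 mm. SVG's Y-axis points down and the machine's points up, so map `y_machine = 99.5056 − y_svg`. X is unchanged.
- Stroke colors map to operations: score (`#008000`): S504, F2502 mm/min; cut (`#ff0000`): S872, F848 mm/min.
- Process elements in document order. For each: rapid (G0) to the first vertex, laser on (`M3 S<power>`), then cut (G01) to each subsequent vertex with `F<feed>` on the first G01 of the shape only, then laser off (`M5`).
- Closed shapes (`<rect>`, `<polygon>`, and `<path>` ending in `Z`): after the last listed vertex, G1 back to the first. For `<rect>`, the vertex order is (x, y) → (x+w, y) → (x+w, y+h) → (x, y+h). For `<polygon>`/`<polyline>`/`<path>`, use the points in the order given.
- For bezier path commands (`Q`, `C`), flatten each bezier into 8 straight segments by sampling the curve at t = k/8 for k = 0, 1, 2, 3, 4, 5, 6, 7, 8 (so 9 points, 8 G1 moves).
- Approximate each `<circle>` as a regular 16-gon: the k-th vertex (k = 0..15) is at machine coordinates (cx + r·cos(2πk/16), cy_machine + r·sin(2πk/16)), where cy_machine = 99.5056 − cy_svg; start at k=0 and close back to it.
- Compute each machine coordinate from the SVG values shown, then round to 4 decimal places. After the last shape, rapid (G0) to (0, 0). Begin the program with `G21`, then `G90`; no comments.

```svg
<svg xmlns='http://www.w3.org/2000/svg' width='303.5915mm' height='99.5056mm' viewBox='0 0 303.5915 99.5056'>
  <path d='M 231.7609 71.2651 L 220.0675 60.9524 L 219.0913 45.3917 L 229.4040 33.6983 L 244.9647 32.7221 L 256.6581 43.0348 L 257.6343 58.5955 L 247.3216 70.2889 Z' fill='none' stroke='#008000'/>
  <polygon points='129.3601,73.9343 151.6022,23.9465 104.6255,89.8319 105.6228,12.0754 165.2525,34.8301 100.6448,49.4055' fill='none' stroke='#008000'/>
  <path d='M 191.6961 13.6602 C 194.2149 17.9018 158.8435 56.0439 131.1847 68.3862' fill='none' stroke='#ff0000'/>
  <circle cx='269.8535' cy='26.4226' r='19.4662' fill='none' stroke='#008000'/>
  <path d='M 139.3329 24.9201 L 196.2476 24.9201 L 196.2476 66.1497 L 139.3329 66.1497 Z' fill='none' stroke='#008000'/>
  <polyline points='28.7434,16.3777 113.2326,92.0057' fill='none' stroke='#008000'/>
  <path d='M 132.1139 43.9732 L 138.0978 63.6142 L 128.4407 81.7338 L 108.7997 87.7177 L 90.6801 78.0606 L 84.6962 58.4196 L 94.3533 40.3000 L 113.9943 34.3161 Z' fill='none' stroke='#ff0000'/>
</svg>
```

viewBox `0 0 303.5915 99.5056` with mm width/height → 1 unit = 1 mm. Flip: y_m = 99.5056 − y_svg.

**Shape 1** — `<path>` regular polygon, stroke `#008000` → score (S504, F2502). Machine vertices: (231.7609,28.2405) → (220.0675,38.5532) → (219.0913,54.1139) → (229.4040,65.8073) → (244.9647,66.7835) → (256.6581,56.4708) → (257.6343,40.9101) → (247.3216,29.2167) → (231.7609,28.2405). Closed: final G1 returns to the first vertex.

**Shape 2** — `<polygon>` closed polygon, stroke `#008000` → score (S504, F2502). Machine vertices: (129.3601,25.5713) → (151.6022,75.5591) → (104.6255,9.6737) → (105.6228,87.4302) → (165.2525,64.6755) → (100.6448,50.1001) → (129.3601,25.5713). Closed: final G1 returns to the first vertex.

**Shape 3** — `<path>` cubic bezier, stroke `#ff0000` → cut (S872, F848). Control points (SVG): P0=(191.6961,13.6602), P1=(194.2149,17.9018), P2=(158.8435,56.0439), P3=(131.1847,68.3862); sampled at t=k/8. Machine vertices: (191.6961,85.8454) → (190.9536,82.7823) → (187.1933,77.2407) → (180.9497,69.9201) → (172.7570,61.5202) → (163.1498,52.7405) → (152.6624,44.2808) → (141.8292,36.8405) → (131.1847,31.1194). Open path.

**Shape 4** — `<circle>` circle, stroke `#008000` → score (S504, F2502). Machine vertices: (289.3197,73.0830) → (287.8379,80.5324) → (283.6182,86.8477) → (277.3029,91.0674) → (269.8535,92.5492) → (262.4041,91.0674) → (256.0888,86.8477) → (251.8691,80.5324) → (250.3873,73.0830) → (251.8691,65.6336) → (256.0888,59.3183) → (262.4041,55.0986) → (269.8535,53.6168) → (277.3029,55.0986) → (283.6182,59.3183) → (287.8379,65.6336) → (289.3197,73.0830). Closed: final G1 returns to the first vertex.

**Shape 5** — `<path>` rectangle, stroke `#008000` → score (S504, F2502). Machine vertices: (139.3329,74.5855) → (196.2476,74.5855) → (196.2476,33.3559) → (139.3329,33.3559) → (139.3329,74.5855). Closed: final G1 returns to the first vertex.

**Shape 6** — `<polyline>` line segment, stroke `#008000` → score (S504, F2502). Machine vertices: (28.7434,83.1279) → (113.2326,7.4999). Open path.

**Shape 7** — `<path>` regular polygon, stroke `#ff0000` → cut (S872, F848). Machine vertices: (132.1139,55.5324) → (138.0978,35.8914) → (128.4407,17.7718) → (108.7997,11.7879) → (90.6801,21.4450) → (84.6962,41.0860) → (94.3533,59.2056) → (113.9943,65.1895) → (132.1139,55.5324). Closed: final G1 returns to the first vertex.

G21
G90
G0 X231.7609 Y28.2405
M3 S504
G01 X220.0675 Y38.5532 F2502
G01 X219.0913 Y54.1139
G01 X229.4040 Y65.8073
G01 X244.9647 Y66.7835
G01 X256.6581 Y56.4708
G01 X257.6343 Y40.9101
G01 X247.3216 Y29.2167
G01 X231.7609 Y28.2405
M5
G0 X129.3601 Y25.5713
M3 S504
G01 X151.6022 Y75.5591 F2502
G01 X104.6255 Y9.6737
G01 X105.6228 Y87.4302
G01 X165.2525 Y64.6755
G01 X100.6448 Y50.1001
G01 X129.3601 Y25.5713
M5
G0 X191.6961 Y85.8454
M3 S872
G01 X190.9536 Y82.7823 F848
G01 X187.1933 Y77.2407
G01 X180.9497 Y69.9201
G01 X172.7570 Y61.5202
G01 X163.1498 Y52.7405
G01 X152.6624 Y44.2808
G01 X141.8292 Y36.8405
G01 X131.1847 Y31.1194
M5
G0 X289.3197 Y73.0830
M3 S504
G01 X287.8379 Y80.5324 F2502
G01 X283.6182 Y86.8477
G01 X277.3029 Y91.0674
G01 X269.8535 Y92.5492
G01 X262.4041 Y91.0674
G01 X256.0888 Y86.8477
G01 X251.8691 Y80.5324
G01 X250.3873 Y73.0830
G01 X251.8691 Y65.6336
G01 X256.0888 Y59.3183
G01 X262.4041 Y55.0986
G01 X269.8535 Y53.6168
G01 X277.3029 Y55.0986
G01 X283.6182 Y59.3183
G01 X287.8379 Y65.6336
G01 X289.3197 Y73.0830
M5
G0 X139.3329 Y74.5855
M3 S504
G01 X196.2476 Y74.5855 F2502
G01 X196.2476 Y33.3559
G01 X139.3329 Y33.3559
G01 X139.3329 Y74.5855
M5
G0 X28.7434 Y83.1279
M3 S504
G01 X113.2326 Y7.4999 F2502
M5
G0 X132.1139 Y55.5324
M3 S872
G01 X138.0978 Y35.8914 F848
G01 X128.4407 Y17.7718
G01 X108.7997 Y11.7879
G01 X90.6801 Y21.4450
G01 X84.6962 Y41.0860
G01 X94.3533 Y59.2056
G01 X113.9943 Y65.1895
G01 X132.1139 Y55.5324
M5
G0 X0.0000 Y0.0000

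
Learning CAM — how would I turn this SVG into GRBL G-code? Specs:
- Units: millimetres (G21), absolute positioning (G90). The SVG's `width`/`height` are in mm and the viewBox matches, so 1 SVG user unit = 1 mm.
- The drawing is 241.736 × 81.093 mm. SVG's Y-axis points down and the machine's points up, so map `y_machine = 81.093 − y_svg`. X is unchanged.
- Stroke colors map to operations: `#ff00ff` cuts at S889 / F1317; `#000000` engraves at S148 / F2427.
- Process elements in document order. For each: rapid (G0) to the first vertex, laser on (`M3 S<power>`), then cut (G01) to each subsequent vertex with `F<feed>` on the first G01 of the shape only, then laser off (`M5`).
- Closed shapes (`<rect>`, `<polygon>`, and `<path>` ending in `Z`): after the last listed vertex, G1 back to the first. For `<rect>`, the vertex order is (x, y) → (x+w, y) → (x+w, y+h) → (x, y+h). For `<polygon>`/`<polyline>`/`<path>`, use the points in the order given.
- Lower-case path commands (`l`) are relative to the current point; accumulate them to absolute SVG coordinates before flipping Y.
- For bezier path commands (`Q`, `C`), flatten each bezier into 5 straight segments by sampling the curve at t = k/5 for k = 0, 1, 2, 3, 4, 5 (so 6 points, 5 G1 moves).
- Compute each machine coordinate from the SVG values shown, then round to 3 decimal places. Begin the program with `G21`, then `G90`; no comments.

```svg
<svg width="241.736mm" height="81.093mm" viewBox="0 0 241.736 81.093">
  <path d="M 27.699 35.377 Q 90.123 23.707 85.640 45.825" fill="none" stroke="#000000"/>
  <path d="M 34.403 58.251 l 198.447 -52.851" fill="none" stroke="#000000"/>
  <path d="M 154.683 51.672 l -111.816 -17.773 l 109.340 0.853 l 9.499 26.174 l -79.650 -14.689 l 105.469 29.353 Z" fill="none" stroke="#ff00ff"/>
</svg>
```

G21
G90
G0 X27.699 Y45.716
M3 S148
G01 X49.992 Y49.032 F2427
G01 X66.933 Y49.646
G01 X78.521 Y47.556
G01 X84.757 Y42.764
G01 X85.640 Y35.268
M5
G0 X34.403 Y22.842
M3 S148
G01 X232.850 Y75.693 F2427
M5
G0 X154.683 Y29.421
M3 S889
G01 X42.867 Y47.194 F1317
G01 X152.207 Y46.341
G01 X161.706 Y20.167
G01 X82.056 Y34.856
G01 X187.525 Y5.503
G01 X154.683 Y29.421
M5

Since the viewBox matches the mm dimensions, user units are millimetres directly. The only transform is the Y-flip y_m = 81.093 − y_svg.

Shape 1 is a quadratic bezier drawn with `<path>`. Its stroke #000000 means engrave at S148, F2427. After flipping Y the toolpath is (27.699,45.716) → (49.992,49.032) → (66.933,49.646) → (78.521,47.556) → (84.757,42.764) → (85.640,35.268).

Shape 2 is a line segment drawn with `<path>`. Its stroke #000000 means engrave at S148, F2427. After flipping Y the toolpath is (34.403,22.842) → (232.850,75.693).

Shape 3 is a closed polygon drawn with `<path>`. Its stroke #ff00ff means cut at S889, F1317. After flipping Y the toolpath is (154.683,29.421) → (42.867,47.194) → (152.207,46.341) → (161.706,20.167) → (82.056,34.856) → (187.525,5.503) → (154.683,29.421), returning to the start.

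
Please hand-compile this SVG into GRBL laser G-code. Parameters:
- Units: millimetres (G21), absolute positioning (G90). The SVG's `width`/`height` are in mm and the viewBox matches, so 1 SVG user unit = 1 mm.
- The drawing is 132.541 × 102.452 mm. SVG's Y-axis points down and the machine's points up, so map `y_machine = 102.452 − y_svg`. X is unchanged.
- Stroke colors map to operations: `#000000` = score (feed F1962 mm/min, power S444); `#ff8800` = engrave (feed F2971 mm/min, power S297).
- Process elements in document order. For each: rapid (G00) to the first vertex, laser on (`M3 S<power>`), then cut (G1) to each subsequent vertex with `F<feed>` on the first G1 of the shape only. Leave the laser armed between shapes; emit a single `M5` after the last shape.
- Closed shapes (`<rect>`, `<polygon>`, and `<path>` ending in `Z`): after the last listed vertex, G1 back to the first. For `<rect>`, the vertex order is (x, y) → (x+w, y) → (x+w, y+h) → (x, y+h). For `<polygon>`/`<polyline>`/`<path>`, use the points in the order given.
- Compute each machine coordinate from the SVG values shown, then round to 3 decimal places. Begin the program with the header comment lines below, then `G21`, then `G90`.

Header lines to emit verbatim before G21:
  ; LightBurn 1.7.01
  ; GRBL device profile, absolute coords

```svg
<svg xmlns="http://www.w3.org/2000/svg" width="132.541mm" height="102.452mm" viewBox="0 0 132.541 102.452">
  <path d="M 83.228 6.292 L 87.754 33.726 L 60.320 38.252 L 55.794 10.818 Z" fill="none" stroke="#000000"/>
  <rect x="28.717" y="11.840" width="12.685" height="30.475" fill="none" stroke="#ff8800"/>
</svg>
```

; LightBurn 1.7.01
; GRBL device profile, absolute coords
G21
G90
G00 X83.228 Y96.160
M3 S444
G1 X87.754 Y68.726 F1962
G1 X60.320 Y64.200
G1 X55.794 Y91.634
G1 X83.228 Y96.160
G00 X28.717 Y90.612
M3 S297
G1 X41.402 Y90.612 F2971
G1 X41.402 Y60.137
G1 X28.717 Y60.137
G1 X28.717 Y90.612
M5

Since the viewBox matches the mm dimensions, user units are millimetres directly. The only transform is the Y-flip y_m = 102.452 − y_svg.

Shape 1 is a regular polygon drawn with `<path>`. Its stroke #000000 means score at S444, F1962. After flipping Y the toolpath is (83.228,96.160) → (87.754,68.726) → (60.320,64.200) → (55.794,91.634) → (83.228,96.160), returning to the start.

Shape 2 is a rectangle drawn with `<rect>`. Its stroke #ff8800 means engrave at S297, F2971. After flipping Y the toolpath is (28.717,90.612) → (41.402,90.612) → (41.402,60.137) → (28.717,60.137) → (28.717,90.612), returning to the start.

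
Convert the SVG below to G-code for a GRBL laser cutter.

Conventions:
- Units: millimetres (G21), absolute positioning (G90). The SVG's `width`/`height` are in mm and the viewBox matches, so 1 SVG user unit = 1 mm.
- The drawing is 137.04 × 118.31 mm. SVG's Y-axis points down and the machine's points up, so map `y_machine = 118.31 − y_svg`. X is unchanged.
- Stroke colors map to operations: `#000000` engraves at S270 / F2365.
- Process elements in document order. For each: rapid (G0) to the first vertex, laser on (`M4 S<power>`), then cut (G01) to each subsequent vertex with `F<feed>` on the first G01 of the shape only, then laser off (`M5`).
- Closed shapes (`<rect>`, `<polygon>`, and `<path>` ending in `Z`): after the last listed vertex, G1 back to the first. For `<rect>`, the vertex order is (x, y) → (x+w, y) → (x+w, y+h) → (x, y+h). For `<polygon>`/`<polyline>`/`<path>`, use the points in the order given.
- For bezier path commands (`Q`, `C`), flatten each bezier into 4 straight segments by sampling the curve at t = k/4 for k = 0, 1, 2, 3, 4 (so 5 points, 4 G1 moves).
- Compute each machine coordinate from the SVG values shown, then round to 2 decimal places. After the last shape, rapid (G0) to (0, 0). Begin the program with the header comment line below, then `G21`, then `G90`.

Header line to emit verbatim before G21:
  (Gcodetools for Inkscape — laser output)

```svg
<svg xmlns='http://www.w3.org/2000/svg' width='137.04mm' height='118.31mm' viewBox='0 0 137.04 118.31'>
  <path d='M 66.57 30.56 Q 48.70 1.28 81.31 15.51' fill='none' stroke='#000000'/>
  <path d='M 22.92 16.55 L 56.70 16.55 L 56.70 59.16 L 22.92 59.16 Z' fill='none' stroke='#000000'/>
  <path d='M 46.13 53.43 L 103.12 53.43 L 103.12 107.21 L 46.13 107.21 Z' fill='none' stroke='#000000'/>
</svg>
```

(Gcodetools for Inkscape — laser output)
G21
G90
G0 X66.57 Y87.75
M4 S270
G01 X60.79 Y99.67 F2365
G01 X61.32 Y106.15
G01 X68.16 Y107.20
G01 X81.31 Y102.80
M5
G0 X22.92 Y101.76
M4 S270
G01 X56.70 Y101.76 F2365
G01 X56.70 Y59.15
G01 X22.92 Y59.15
G01 X22.92 Y101.76
M5
G0 X46.13 Y64.88
M4 S270
G01 X103.12 Y64.88 F2365
G01 X103.12 Y11.10
G01 X46.13 Y11.10
G01 X46.13 Y64.88
M5
G0 X0.00 Y0.00

1 u = 1 mm; y_m = 118.31 − y.

[1] `<path>` quadratic bezier, #000000→engrave S270 F2365: (66.57,87.75) → (60.79,99.67) → (61.32,106.15) → (68.16,107.20) → (81.31,102.80)

[2] `<path>` rectangle, #000000→engrave S270 F2365: (22.92,101.76) → (56.70,101.76) → (56.70,59.15) → (22.92,59.15) → (22.92,101.76) (closed)

[3] `<path>` rectangle, #000000→engrave S270 F2365: (46.13,64.88) → (103.12,64.88) → (103.12,11.10) → (46.13,11.10) → (46.13,64.88) (closed)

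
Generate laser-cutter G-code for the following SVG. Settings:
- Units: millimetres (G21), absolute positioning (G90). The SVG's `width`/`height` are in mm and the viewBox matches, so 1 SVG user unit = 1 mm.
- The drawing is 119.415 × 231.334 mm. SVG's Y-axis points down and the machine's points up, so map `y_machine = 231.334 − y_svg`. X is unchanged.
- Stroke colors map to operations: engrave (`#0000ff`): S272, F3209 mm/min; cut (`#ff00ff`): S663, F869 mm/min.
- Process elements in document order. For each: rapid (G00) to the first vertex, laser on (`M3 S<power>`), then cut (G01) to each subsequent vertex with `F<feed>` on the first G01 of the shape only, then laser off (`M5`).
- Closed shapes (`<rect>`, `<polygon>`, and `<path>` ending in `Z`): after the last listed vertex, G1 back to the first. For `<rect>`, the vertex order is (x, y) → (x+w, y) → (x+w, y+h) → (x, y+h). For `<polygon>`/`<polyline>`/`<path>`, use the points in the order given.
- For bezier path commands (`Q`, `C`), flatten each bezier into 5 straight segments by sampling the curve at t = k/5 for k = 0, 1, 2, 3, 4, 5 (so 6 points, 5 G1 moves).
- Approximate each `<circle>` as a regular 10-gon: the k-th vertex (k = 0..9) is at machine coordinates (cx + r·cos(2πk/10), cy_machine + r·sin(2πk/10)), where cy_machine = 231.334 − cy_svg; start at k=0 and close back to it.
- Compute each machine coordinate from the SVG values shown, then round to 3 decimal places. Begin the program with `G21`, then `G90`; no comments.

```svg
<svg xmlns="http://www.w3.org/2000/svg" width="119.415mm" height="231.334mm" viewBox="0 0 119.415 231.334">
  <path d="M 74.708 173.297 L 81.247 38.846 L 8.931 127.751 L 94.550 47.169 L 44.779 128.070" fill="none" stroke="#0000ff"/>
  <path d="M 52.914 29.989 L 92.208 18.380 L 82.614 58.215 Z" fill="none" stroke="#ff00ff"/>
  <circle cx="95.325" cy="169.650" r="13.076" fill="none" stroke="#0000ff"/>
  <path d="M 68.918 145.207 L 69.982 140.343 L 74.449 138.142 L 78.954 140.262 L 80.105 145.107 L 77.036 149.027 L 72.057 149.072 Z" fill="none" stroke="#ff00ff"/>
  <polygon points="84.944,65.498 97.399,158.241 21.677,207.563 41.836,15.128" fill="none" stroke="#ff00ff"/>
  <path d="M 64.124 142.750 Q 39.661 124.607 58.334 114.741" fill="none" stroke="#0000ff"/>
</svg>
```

1 u = 1 mm; y_m = 231.334 − y.

[1] `<path>` open polyline, #0000ff→engrave S272 F3209: (74.708,58.037) → (81.247,192.488) → (8.931,103.583) → (94.550,184.165) → (44.779,103.264)

[2] `<path>` regular polygon, #ff00ff→cut S663 F869: (52.914,201.345) → (92.208,212.954) → (82.614,173.119) → (52.914,201.345) (closed)

[3] `<circle>` circle, #0000ff→engrave S272 F3209: (108.401,61.684) → (105.904,69.370) → (99.366,74.120) → (91.284,74.120) → (84.746,69.370) → (82.249,61.684) → (84.746,53.998) → (91.284,49.248) → (99.366,49.248) → (105.904,53.998) → (108.401,61.684) (closed)

[4] `<path>` regular polygon, #ff00ff→cut S663 F869: (68.918,86.127) → (69.982,90.991) → (74.449,93.192) → (78.954,91.072) → (80.105,86.227) → (77.036,82.307) → (72.057,82.262) → (68.918,86.127) (closed)

[5] `<polygon>` closed polygon, #ff00ff→cut S663 F869: (84.944,165.836) → (97.399,73.093) → (21.677,23.771) → (41.836,216.206) → (84.944,165.836) (closed)

[6] `<path>` quadratic bezier, #0000ff→engrave S272 F3209: (64.124,88.584) → (56.064,95.510) → (51.455,101.774) → (50.297,107.376) → (52.590,112.316) → (58.334,116.593)

G21
G90
G00 X74.708 Y58.037
M3 S272
G01 X81.247 Y192.488 F3209
G01 X8.931 Y103.583
G01 X94.550 Y184.165
G01 X44.779 Y103.264
M5
G00 X52.914 Y201.345
M3 S663
G01 X92.208 Y212.954 F869
G01 X82.614 Y173.119
G01 X52.914 Y201.345
M5
G00 X108.401 Y61.684
M3 S272
G01 X105.904 Y69.370 F3209
G01 X99.366 Y74.120
G01 X91.284 Y74.120
G01 X84.746 Y69.370
G01 X82.249 Y61.684
G01 X84.746 Y53.998
G01 X91.284 Y49.248
G01 X99.366 Y49.248
G01 X105.904 Y53.998
G01 X108.401 Y61.684
M5
G00 X68.918 Y86.127
M3 S663
G01 X69.982 Y90.991 F869
G01 X74.449 Y93.192
G01 X78.954 Y91.072
G01 X80.105 Y86.227
G01 X77.036 Y82.307
G01 X72.057 Y82.262
G01 X68.918 Y86.127
M5
G00 X84.944 Y165.836
M3 S663
G01 X97.399 Y73.093 F869
G01 X21.677 Y23.771
G01 X41.836 Y216.206
G01 X84.944 Y165.836
M5
G00 X64.124 Y88.584
M3 S272
G01 X56.064 Y95.510 F3209
G01 X51.455 Y101.774
G01 X50.297 Y107.376
G01 X52.590 Y112.316
G01 X58.334 Y116.593
M5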